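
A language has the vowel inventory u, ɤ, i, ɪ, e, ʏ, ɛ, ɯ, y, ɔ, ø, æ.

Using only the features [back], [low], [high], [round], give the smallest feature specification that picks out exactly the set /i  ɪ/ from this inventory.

[+high, -back, -round]

The class [+high], [-back], [-round] has exactly /i, ɪ/ as its extension in this inventory. No smaller conjunction from the listed features achieves this: [-back, -round] alone would also admit /e, ɛ, æ/; [+high, -round] alone would also admit /ɯ/; [+high, -back] alone would also admit /ʏ, y/; and checking the remaining two-feature bundles turns up none with this extension.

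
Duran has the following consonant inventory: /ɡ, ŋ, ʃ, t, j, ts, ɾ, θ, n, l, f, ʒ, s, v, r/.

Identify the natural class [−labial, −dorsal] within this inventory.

Among the inventory, the [−labial] segments are /ɡ, ŋ, ʃ, t, j, ts, ɾ, θ, n, l, ʒ, s, r/.
Among these, [−dorsal] leaves /ʃ, t, ts, ɾ, θ, n, l, ʒ, s, r/.

ʃ, t, ts, ɾ, θ, n, l, ʒ, s, r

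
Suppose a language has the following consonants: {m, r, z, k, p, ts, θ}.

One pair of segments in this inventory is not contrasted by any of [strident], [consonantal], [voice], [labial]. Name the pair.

k, θ

On the given features, /k/ and /θ/ have an identical profile: [−strident], [+consonantal], [−voice], [−labial]. No other two segments in the inventory coincide on all 4 features. (They do differ in [continuant], [coronal] and [dorsal], which are not among the given features.)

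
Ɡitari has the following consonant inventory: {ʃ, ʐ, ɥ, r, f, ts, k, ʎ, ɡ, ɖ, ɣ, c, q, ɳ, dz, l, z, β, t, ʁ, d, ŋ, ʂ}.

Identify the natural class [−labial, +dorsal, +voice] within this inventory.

ʎ, ɡ, ɣ, ʁ, ŋ

Checking each segment against [−labial], [+dorsal], [+voice]: /ʎ/ (palatal lateral approximant), /ɡ/ (voiced velar stop), /ɣ/ (voiced velar fricative), /ʁ/ (voiced uvular fricative), /ŋ/ (velar nasal) satisfy every feature; every other segment in the inventory fails at least one.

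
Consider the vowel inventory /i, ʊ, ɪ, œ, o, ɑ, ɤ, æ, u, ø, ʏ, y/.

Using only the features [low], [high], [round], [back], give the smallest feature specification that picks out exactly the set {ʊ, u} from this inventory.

[+high, +back]

The class [+high], [+back] has exactly /ʊ, u/ as its extension in this inventory. No smaller conjunction from the listed features achieves this: [+back] alone would also admit /o, ɑ, ɤ/; [+high] alone would also admit /i, ɪ, ʏ, y/; and checking the remaining single features turns up none with this extension.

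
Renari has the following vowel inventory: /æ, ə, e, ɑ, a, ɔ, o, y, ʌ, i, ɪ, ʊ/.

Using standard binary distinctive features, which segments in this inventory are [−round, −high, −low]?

Eliminate segments failing any feature: /æ, ɑ, a/ are [+low]; /ɔ, o, y, ʊ/ are [+round]; /i, ɪ/ are [+high]. The remaining /ə, e, ʌ/ satisfy [−round], [−high], [−low].

ə, e, ʌ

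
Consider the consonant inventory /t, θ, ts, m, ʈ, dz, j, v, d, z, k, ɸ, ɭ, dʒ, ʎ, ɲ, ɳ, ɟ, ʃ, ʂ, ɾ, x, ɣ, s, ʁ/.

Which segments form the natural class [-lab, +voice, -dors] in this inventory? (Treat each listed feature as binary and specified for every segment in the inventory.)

dz, d, z, ɭ, dʒ, ɳ, ɾ

Checking each segment against [-labial], [+voice], [-dorsal]: /dz/ (voiced alveolar affricate), /d/ (voiced alveolar stop), /z/ (voiced alveolar fricative), /ɭ/ (retroflex lateral approximant), /dʒ/ (voiced postalveolar affricate), /ɳ/ (retroflex nasal), among others, satisfy every feature; every other segment in the inventory fails at least one.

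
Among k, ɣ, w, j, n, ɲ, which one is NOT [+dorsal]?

n

/ɣ, k, ɲ, j, w/ are all [+dorsal]; /n/ (alveolar nasal) is [−dorsal].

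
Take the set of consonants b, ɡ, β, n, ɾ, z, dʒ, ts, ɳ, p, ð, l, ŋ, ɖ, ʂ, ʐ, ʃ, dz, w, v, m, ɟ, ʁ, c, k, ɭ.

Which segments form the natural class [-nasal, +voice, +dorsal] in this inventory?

ɡ, w, ɟ, ʁ

Eliminate segments failing any feature: /b, β, ɾ, z, dʒ, ð, l, ɖ, ʐ, dz, v, ɭ/ are [-dorsal]; /n, ɳ, ŋ, m/ are [+nasal]; /ts, p, ʂ, ʃ, c, k/ are [-voice]. The remaining /ɡ, w, ɟ, ʁ/ satisfy [-nasal], [+voice], [+dorsal].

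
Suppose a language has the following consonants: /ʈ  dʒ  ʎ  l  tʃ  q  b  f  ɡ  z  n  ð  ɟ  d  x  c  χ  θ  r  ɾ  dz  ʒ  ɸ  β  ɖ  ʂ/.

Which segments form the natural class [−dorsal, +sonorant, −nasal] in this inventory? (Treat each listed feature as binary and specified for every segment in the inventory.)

Among the inventory, the [−dorsal] segments are /ʈ, dʒ, l, tʃ, b, f, z, n, ð, d, θ, r, ɾ, dz, ʒ, ɸ, β, ɖ, ʂ/.
Intersecting with [+sonorant] gives /l, n, r, ɾ/.
Intersecting with [−nasal] leaves /l, r, ɾ/.

l, r, ɾ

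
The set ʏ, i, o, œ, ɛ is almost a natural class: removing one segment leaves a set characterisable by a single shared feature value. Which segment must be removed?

o

/ʏ, œ, i, ɛ/ are all [−back], but /o/ (mid back rounded tense vowel) is [+back]. No other single segment can be removed to leave a set sharing one feature value that the removed segment lacks, so /o/ is the odd one out.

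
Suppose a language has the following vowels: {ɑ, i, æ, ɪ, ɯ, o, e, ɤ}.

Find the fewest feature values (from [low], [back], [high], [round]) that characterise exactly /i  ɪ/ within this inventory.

[+high, −back]

Every target segment is [+high], [−back]; each remaining inventory member fails at least one of these. Each conjunct is needed — [−back] alone would also admit /æ, e/; [+high] alone would also admit /ɯ/ — and no other single listed feature has exactly this extension, so two is the minimum.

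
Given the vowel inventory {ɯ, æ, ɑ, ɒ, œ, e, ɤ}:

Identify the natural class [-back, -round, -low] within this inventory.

The [-back] segments are /æ, œ, e/.
Intersecting with [-round] gives /æ, e/.
Of those, [-low] leaves /e/.

e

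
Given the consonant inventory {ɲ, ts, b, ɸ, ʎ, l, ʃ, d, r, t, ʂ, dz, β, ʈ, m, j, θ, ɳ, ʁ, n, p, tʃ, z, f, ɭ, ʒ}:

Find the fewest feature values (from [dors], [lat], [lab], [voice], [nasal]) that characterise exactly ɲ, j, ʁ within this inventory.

The class [-lateral], [+dorsal] has exactly /ɲ, j, ʁ/ as its extension in this inventory. No smaller conjunction from the listed features achieves this: [+dorsal] alone would also admit /ʎ/; [-lateral] alone would also admit /ts, b, ɸ, ʃ, …/; and checking the remaining single features turns up none with this extension.

[-lat, +dors]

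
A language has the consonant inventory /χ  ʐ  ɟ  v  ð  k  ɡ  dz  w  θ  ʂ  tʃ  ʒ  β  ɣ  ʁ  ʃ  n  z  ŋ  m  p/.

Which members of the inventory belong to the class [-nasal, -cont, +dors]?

Eliminate segments failing any feature: /χ, ʐ, v, ð, w, θ, ʂ, ʒ, β, ɣ, ʁ, ʃ, z/ are [+continuant]; /dz, tʃ, p/ are [-dorsal]; /n, ŋ, m/ are [+nasal]. The remaining /ɟ, k, ɡ/ satisfy [-nasal], [-continuant], [+dorsal].

ɟ, k, ɡ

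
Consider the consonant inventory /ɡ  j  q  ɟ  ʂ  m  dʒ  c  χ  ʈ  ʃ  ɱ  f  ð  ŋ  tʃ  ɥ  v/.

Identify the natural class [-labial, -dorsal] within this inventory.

Eliminate segments failing any feature: /ɡ, j, q, ɟ, c, χ, ŋ/ are [+dorsal]; /m, ɱ, f, ɥ, v/ are [+labial]. The remaining /ʂ, dʒ, ʈ, ʃ, ð, tʃ/ satisfy [-labial], [-dorsal].

ʂ, dʒ, ʈ, ʃ, ð, tʃ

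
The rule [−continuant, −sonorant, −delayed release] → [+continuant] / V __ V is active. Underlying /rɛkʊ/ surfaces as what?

The only segment in the rule's environment that also matches [−continuant, −sonorant, −delayed release] is /k/. Applying [+continuant] turns the voiceless velar stop into /x/ (voiceless velar fricative), giving [rɛxʊ].

[rɛxʊ]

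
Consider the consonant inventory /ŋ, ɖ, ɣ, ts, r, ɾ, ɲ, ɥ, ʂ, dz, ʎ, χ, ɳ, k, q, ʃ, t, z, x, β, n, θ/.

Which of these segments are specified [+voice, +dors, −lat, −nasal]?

ɣ, ɥ

The [+voice] segments are /ŋ, ɖ, ɣ, r, ɾ, ɲ, ɥ, dz, ʎ, ɳ, z, β, n/.
Of those, [+dorsal] gives /ŋ, ɣ, ɲ, ɥ, ʎ/.
Among these, [−lateral] gives /ŋ, ɣ, ɲ, ɥ/.
Intersecting with [−nasal] leaves /ɣ, ɥ/.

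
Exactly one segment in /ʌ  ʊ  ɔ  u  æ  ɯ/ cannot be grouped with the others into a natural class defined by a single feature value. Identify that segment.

/ɯ, u, ɔ, ʌ, ʊ/ are all [+back], but /æ/ (low front unrounded vowel) is [−back]. No other single segment can be removed to leave a set sharing one feature value that the removed segment lacks, so /æ/ is the odd one out.

æ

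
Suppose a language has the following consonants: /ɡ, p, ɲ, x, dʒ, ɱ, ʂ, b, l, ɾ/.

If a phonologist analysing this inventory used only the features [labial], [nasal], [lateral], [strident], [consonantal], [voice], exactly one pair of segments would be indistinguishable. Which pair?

ɡ, ɾ

On the given features, /ɡ/ and /ɾ/ have an identical profile: [−labial], [−nasal], [−lateral], [−strident], [+consonantal], [+voice]. No other two segments in the inventory coincide on all 6 features. (They do differ in [sonorant], [coronal] and [dorsal], which are not among the given features.)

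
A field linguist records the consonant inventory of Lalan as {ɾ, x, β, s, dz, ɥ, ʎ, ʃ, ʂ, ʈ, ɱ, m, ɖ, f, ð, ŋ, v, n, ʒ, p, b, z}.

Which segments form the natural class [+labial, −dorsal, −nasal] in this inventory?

Eliminate segments failing any feature: /ɾ, x, s, dz, ʎ, ʃ, ʂ, ʈ, ɖ, ð, ŋ, n, ʒ, z/ are [−labial]; /ɥ/ is [+dorsal]; /ɱ, m/ are [+nasal]. The remaining /β, f, v, p, b/ satisfy [+labial], [−dorsal], [−nasal].

β, f, v, p, b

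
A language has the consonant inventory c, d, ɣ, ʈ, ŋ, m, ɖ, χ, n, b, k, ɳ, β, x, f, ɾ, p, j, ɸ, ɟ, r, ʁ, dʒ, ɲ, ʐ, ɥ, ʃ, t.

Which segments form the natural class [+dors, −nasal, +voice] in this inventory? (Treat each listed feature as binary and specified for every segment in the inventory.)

ɣ, j, ɟ, ʁ, ɥ

First, the [+dorsal] segments are /c, ɣ, ŋ, χ, k, x, j, ɟ, ʁ, ɲ, ɥ/.
Among these, [−nasal] gives /c, ɣ, χ, k, x, j, ɟ, ʁ, ɥ/.
Among these, [+voice] leaves /ɣ, j, ɟ, ʁ, ɥ/.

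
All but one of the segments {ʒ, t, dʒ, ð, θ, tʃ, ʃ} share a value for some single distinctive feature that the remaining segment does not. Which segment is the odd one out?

t

The remaining segments after removing /t/ share [+distributed]; /t/ (voiceless alveolar stop) is [−distributed]. For every other candidate removal, the leftover set fails to share any single feature value that the removed segment lacks.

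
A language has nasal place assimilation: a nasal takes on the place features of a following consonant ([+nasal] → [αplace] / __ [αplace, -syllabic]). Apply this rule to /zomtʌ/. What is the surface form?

[zontʌ]

The only nasal preceding a consonant is /m/ before /t/. /t/ is [+coronal], so /m/ → /n/, giving [zontʌ].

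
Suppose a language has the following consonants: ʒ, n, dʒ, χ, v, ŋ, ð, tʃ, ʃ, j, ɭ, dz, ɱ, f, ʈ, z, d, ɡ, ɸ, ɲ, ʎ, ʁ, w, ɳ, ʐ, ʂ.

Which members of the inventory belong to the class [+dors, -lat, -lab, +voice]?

Eliminate segments failing any feature: /ʒ, n, dʒ, v, ð, tʃ, ʃ, ɭ, dz, ɱ, f, ʈ, z, d, ɸ, ɳ, ʐ, ʂ/ are [-dorsal]; /χ/ is [-voice]; /ʎ/ is [+lateral]; /w/ is [+labial]. The remaining /ŋ, j, ɡ, ɲ, ʁ/ satisfy [+dorsal], [-lateral], [-labial], [+voice].

ŋ, j, ɡ, ɲ, ʁ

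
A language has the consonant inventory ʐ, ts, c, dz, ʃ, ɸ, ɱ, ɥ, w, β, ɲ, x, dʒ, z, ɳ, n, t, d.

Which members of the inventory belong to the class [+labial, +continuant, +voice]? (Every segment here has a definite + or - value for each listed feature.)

ɥ, w, β

Among the inventory, the [+labial] segments are /ɸ, ɱ, ɥ, w, β/.
Then [+continuant] gives /ɸ, ɥ, w, β/.
Within that set, [+voice] leaves /ɥ, w, β/.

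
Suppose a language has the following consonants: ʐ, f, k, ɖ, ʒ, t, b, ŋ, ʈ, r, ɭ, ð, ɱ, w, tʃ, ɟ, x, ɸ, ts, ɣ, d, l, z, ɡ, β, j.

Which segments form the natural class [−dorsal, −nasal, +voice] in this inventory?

ʐ, ɖ, ʒ, b, r, ɭ, ð, d, l, z, β

Checking each segment against [−dorsal], [−nasal], [+voice]: /ʐ/ (voiced retroflex fricative), /ɖ/ (voiced retroflex stop), /ʒ/ (voiced postalveolar fricative), /b/ (voiced bilabial stop), /r/ (alveolar trill), /ɭ/ (retroflex lateral approximant), among others, satisfy every feature; every other segment in the inventory fails at least one.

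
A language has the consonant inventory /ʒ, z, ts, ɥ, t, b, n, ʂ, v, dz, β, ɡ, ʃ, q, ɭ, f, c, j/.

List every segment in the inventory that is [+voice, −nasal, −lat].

Eliminate segments failing any feature: /ts, t, ʂ, ʃ, q, f, c/ are [−voice]; /n/ is [+nasal]; /ɭ/ is [+lateral]. The remaining /ʒ, z, ɥ, b, v, dz, β, ɡ, j/ satisfy [+voice], [−nasal], [−lateral].

ʒ, z, ɥ, b, v, dz, β, ɡ, j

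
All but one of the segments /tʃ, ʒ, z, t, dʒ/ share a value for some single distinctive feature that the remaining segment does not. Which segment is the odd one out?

t

/dʒ, ʒ, tʃ, z/ are all [+strident], but /t/ (voiceless alveolar stop) is [−strident]. No other single segment can be removed to leave a set sharing one feature value that the removed segment lacks, so /t/ is the odd one out.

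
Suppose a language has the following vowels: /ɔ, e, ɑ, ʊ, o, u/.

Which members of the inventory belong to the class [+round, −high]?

Checking each segment against [+round], [−high]: /ɔ/ (mid back rounded lax vowel), /o/ (mid back rounded tense vowel) satisfy every feature; every other segment in the inventory fails at least one.

ɔ, o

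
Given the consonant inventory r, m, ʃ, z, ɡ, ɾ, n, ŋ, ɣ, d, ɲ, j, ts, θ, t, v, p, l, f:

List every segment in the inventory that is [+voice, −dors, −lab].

r, z, ɾ, n, d, l

Checking each segment against [+voice], [−dorsal], [−labial]: /r/ (alveolar trill), /z/ (voiced alveolar fricative), /ɾ/ (alveolar tap), /n/ (alveolar nasal), /d/ (voiced alveolar stop), /l/ (alveolar lateral approximant) satisfy every feature; every other segment in the inventory fails at least one.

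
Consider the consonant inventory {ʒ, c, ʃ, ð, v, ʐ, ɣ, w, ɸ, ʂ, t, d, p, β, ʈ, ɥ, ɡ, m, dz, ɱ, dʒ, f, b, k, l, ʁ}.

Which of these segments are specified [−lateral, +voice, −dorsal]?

Checking each segment against [−lateral], [+voice], [−dorsal]: /ʒ/ (voiced postalveolar fricative), /ð/ (voiced dental fricative), /v/ (voiced labiodental fricative), /ʐ/ (voiced retroflex fricative), /d/ (voiced alveolar stop), /β/ (voiced bilabial fricative), among others, satisfy every feature; every other segment in the inventory fails at least one.

ʒ, ð, v, ʐ, d, β, m, dz, ɱ, dʒ, b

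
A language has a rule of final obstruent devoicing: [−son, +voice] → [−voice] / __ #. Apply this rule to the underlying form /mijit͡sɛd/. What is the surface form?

/d/ satisfies [−son, +voice] and sits in __ #. The [−voice] counterpart of the voiced alveolar stop is /t/. Other segments in /mijit͡sɛd/ either fail the structural description or are not in the environment, so the surface form is [mijit͡sɛt].

[mijit͡sɛt]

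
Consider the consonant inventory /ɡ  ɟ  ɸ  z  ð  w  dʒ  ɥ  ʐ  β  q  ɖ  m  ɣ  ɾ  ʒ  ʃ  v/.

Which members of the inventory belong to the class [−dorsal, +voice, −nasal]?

Eliminate segments failing any feature: /ɡ, ɟ, w, ɥ, q, ɣ/ are [+dorsal]; /ɸ, ʃ/ are [−voice]; /m/ is [+nasal]. The remaining /z, ð, dʒ, ʐ, β, ɖ, ɾ, ʒ, v/ satisfy [−dorsal], [+voice], [−nasal].

z, ð, dʒ, ʐ, β, ɖ, ɾ, ʒ, v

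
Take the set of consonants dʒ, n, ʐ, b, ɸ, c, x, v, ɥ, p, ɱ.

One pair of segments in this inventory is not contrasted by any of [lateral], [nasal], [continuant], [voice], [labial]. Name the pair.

ɥ, v

/ɥ/ (labial-palatal glide) and /v/ (voiced labiodental fricative) are both [-lateral], [-nasal], [+continuant], [+voice], [+labial], so none of the listed features separates them. (They do differ in [sonorant], [round] and [dorsal], which are not among the given features.) Every other pair in the inventory differs on at least one listed feature.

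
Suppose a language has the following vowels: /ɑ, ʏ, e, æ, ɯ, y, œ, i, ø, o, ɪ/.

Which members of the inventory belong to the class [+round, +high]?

ʏ, y

The [+round] segments are /ʏ, y, œ, ø, o/.
Within that set, [+high] leaves /ʏ, y/.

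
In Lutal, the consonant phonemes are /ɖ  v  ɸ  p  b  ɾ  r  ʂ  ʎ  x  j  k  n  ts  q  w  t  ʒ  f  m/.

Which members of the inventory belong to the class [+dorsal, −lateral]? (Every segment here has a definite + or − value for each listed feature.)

x, j, k, q, w

Checking each segment against [+dorsal], [−lateral]: /x/ (voiceless velar fricative), /j/ (palatal glide), /k/ (voiceless velar stop), /q/ (voiceless uvular stop), /w/ (labial-velar glide) satisfy every feature; every other segment in the inventory fails at least one.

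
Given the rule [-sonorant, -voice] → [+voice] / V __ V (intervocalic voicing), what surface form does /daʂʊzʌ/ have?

[daʐʊzʌ]

Only /ʂ/ occurs between two vowels (/a/ __ /ʊ/) and matches the structural description. It is a voiceless retroflex fricative, so [-sonorant, -voice] holds; changing it to [+voice] with all other features held fixed yields /ʐ/ (voiced retroflex fricative). No other segment meets both the structural description and the environment, so the output is [daʐʊzʌ].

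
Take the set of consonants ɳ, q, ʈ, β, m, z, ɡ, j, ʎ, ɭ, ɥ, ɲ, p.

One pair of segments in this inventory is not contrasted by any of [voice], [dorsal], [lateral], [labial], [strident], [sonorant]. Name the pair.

Both /ɲ/ and /j/ are [+voice], [+dorsal], [−lateral], [−labial], [−strident], [+sonorant]. Since the list omits [nasal] and [continuant] — which do distinguish the palatal nasal from the palatal glide — this pair collapses; all other pairs remain distinct.

ɲ, j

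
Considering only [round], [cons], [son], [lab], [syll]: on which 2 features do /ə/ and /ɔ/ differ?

[labial], [round]

/ə/ (mid central vowel (schwa)) and /ɔ/ (mid back rounded lax vowel) agree on [−consonantal], [+sonorant], [+syllabic]. They differ on [labial] (/ə/ [−], /ɔ/ [+]), [round] (/ə/ [−], /ɔ/ [+]).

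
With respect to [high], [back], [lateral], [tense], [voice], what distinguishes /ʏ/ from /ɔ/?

[high], [back]

/ʏ/ (high front rounded lax vowel) and /ɔ/ (mid back rounded lax vowel) agree on [−lateral], [−tense], [+voice]. They differ on [high] (/ʏ/ [+], /ɔ/ [−]), [back] (/ʏ/ [−], /ɔ/ [+]).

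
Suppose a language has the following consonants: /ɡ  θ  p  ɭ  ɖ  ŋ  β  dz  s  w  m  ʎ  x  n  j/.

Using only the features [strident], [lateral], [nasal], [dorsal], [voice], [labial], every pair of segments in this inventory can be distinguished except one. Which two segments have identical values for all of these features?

ɡ, j

/ɡ/ (voiced velar stop) and /j/ (palatal glide) are both [-strident], [-lateral], [-nasal], [+dorsal], [+voice], [-labial], so none of the listed features separates them. (They do differ in [sonorant], [continuant] and [back], which are not among the given features.) Every other pair in the inventory differs on at least one listed feature.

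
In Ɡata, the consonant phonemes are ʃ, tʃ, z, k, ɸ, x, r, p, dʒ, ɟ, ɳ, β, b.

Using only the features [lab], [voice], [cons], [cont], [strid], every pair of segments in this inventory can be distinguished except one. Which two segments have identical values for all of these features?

ɳ, ɟ

Both /ɳ/ and /ɟ/ are [−labial], [+voice], [+consonantal], [−continuant], [−strident]. Since the list omits [sonorant], [nasal] and [dorsal] — which do distinguish the retroflex nasal from the voiced palatal stop — this pair collapses; all other pairs remain distinct.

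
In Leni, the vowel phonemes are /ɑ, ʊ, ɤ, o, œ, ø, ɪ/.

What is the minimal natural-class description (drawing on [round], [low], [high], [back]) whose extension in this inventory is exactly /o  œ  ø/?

[-high, +round]

The class [-high], [+round] has exactly /o, œ, ø/ as its extension in this inventory. No smaller conjunction from the listed features achieves this: [+round] alone would also admit /ʊ/; [-high] alone would also admit /ɑ, ɤ/; and checking the remaining single features turns up none with this extension.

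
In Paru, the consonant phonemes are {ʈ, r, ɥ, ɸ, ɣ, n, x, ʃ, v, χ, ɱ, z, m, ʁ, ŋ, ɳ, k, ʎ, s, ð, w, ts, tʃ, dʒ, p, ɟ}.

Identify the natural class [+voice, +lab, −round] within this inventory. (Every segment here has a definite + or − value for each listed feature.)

v, ɱ, m

Eliminate segments failing any feature: /ʈ, ɸ, x, ʃ, χ, k, s, ts, tʃ, p/ are [−voice]; /r, ɣ, n, z, ʁ, ŋ, ɳ, ʎ, ð, dʒ, ɟ/ are [−labial]; /ɥ, w/ are [+round]. The remaining /v, ɱ, m/ satisfy [+voice], [+labial], [−round].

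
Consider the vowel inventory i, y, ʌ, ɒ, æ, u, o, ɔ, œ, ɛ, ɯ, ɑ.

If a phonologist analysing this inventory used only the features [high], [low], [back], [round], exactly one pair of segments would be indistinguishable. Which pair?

ɔ, o

Both /ɔ/ and /o/ are [−high], [−low], [+back], [+round]. Since the list omits [tense] — which does distinguish the mid back rounded lax vowel from the mid back rounded tense vowel — this pair collapses; all other pairs remain distinct.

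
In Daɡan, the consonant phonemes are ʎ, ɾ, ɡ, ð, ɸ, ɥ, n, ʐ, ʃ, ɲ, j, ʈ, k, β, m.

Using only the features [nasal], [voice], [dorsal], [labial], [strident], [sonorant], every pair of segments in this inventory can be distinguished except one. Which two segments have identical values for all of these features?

On the given features, /ʎ/ and /j/ have an identical profile: [−nasal], [+voice], [+dorsal], [−labial], [−strident], [+sonorant]. No other two segments in the inventory coincide on all 6 features. (They do differ in [lateral], which is not among the given features.)

ʎ, j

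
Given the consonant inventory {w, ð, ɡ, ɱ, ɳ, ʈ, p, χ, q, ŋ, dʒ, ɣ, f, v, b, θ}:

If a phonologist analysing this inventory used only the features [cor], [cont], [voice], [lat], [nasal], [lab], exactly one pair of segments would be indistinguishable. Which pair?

On the given features, /w/ and /v/ have an identical profile: [-coronal], [+continuant], [+voice], [-lateral], [-nasal], [+labial]. No other two segments in the inventory coincide on all 6 features. (They do differ in [sonorant], [round] and [dorsal], which are not among the given features.)

w, v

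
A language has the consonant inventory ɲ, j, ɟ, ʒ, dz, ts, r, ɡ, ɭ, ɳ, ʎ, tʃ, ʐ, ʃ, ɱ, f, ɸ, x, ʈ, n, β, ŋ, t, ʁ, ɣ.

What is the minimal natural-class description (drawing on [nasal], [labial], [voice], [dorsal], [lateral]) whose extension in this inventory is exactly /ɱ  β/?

[+voice, +labial]

The class [+voice], [+labial] has exactly /ɱ, β/ as its extension in this inventory. No smaller conjunction from the listed features achieves this: [+labial] alone would also admit /f, ɸ/; [+voice] alone would also admit /ɲ, j, ɟ, ʒ, …/; and checking the remaining single features turns up none with this extension.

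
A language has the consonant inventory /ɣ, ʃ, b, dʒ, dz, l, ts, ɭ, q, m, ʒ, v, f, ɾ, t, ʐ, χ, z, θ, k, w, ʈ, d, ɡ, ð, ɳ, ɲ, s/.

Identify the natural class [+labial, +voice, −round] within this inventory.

Eliminate segments failing any feature: /ɣ, ʃ, dʒ, dz, l, ts, ɭ, q, ʒ, ɾ, t, ʐ, χ, z, θ, k, ʈ, d, ɡ, ð, ɳ, ɲ, s/ are [−labial]; /f/ is [−voice]; /w/ is [+round]. The remaining /b, m, v/ satisfy [+labial], [+voice], [−round].

b, m, v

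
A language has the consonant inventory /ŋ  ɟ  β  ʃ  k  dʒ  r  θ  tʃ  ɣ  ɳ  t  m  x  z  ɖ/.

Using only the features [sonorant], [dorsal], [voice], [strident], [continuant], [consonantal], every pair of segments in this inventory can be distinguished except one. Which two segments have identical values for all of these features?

/ɳ/ (retroflex nasal) and /m/ (bilabial nasal) are both [+sonorant], [−dorsal], [+voice], [−strident], [−continuant], [+consonantal], so none of the listed features separates them. (They do differ in [labial] and [coronal], which are not among the given features.) Every other pair in the inventory differs on at least one listed feature.

ɳ, m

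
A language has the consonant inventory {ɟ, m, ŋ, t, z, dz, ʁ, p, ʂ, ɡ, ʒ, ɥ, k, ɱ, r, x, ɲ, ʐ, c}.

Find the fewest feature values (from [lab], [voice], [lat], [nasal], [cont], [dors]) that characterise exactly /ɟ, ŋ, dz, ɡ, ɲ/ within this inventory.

[+voice, -cont, -lab]

Every target segment is [+voice], [-continuant], [-labial]; each remaining inventory member fails at least one of these. Each conjunct is needed — [-continuant, -labial] alone would also admit /t, k, c/; [+voice, -labial] alone would also admit /z, ʁ, ʒ, r, …/; [+voice, -continuant] alone would also admit /m, ɱ/ — and no other combination of two listed features has exactly this extension, so three is the minimum.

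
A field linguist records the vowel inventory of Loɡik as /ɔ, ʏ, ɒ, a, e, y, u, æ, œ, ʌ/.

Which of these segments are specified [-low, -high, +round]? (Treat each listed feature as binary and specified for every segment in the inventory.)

The [-low] segments are /ɔ, ʏ, e, y, u, œ, ʌ/.
Then [-high] gives /ɔ, e, œ, ʌ/.
Among these, [+round] leaves /ɔ, œ/.

ɔ, œ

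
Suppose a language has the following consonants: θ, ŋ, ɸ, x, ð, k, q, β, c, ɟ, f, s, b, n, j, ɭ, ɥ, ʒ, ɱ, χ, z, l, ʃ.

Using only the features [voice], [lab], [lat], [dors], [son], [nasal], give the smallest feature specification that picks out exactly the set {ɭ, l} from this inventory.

Every target segment is [+lateral] and no other inventory member is, so one feature is enough.

[+lat]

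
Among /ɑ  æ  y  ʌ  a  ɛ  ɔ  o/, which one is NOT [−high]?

y

Every segment except /y/ is [−high]. /y/ (high front rounded tense vowel) is [+high], so it is the exception.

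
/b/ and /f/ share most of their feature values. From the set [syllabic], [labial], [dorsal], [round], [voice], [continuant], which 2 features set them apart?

/b/ (voiced bilabial stop) and /f/ (voiceless labiodental fricative) agree on [−syllabic], [+labial], [−dorsal], [−round]. They differ on [voice] (/b/ [+], /f/ [−]), [continuant] (/b/ [−], /f/ [+]).

[voice], [continuant]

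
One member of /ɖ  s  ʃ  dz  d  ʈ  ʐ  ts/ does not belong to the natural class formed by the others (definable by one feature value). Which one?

[distributed] groups all but one: /d, s, ɖ, dz, ʐ, ts, ʈ/ share [-distributed] while /ʃ/ (voiceless postalveolar fricative) alone is [+distributed]. Removing any other segment would not leave a single-feature class that excludes it.

ʃ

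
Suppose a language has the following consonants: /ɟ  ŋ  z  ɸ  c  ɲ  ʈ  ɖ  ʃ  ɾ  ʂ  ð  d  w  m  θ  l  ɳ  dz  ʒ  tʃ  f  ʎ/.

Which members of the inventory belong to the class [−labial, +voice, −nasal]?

ɟ, z, ɖ, ɾ, ð, d, l, dz, ʒ, ʎ

Eliminate segments failing any feature: /ŋ, ɲ, ɳ/ are [+nasal]; /ɸ, w, m, f/ are [+labial]; /c, ʈ, ʃ, ʂ, θ, tʃ/ are [−voice]. The remaining /ɟ, z, ɖ, ɾ, ð, d, l, dz, ʒ, ʎ/ satisfy [−labial], [+voice], [−nasal].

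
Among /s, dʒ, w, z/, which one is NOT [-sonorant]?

/s, z, dʒ/ are all [-sonorant]; /w/ (labial-velar glide) is [+sonorant].

w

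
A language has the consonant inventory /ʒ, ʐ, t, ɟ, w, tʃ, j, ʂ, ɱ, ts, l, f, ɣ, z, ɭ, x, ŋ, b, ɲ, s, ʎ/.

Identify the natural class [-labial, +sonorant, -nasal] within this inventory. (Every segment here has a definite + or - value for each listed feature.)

j, l, ɭ, ʎ

Eliminate segments failing any feature: /ʒ, ʐ, t, ɟ, tʃ, ʂ, ts, ɣ, z, x, s/ are [-sonorant]; /w, ɱ, f, b/ are [+labial]; /ŋ, ɲ/ are [+nasal]. The remaining /j, l, ɭ, ʎ/ satisfy [-labial], [+sonorant], [-nasal].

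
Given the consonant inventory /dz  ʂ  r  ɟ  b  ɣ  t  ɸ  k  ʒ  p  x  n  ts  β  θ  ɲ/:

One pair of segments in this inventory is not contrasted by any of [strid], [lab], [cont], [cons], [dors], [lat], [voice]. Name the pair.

ɲ, ɟ

/ɲ/ (palatal nasal) and /ɟ/ (voiced palatal stop) are both [−strident], [−labial], [−continuant], [+consonantal], [+dorsal], [−lateral], [+voice], so none of the listed features separates them. (They do differ in [sonorant] and [nasal], which are not among the given features.) Every other pair in the inventory differs on at least one listed feature.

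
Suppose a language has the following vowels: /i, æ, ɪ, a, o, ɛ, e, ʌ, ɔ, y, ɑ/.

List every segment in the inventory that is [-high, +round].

o, ɔ

The [-high] segments are /æ, a, o, ɛ, e, ʌ, ɔ, ɑ/.
Among these, [+round] leaves /o, ɔ/.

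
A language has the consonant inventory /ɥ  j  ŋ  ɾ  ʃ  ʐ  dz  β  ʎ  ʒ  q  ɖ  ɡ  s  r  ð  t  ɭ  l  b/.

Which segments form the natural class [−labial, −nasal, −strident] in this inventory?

j, ɾ, ʎ, q, ɖ, ɡ, r, ð, t, ɭ, l

Among the inventory, the [−labial] segments are /j, ŋ, ɾ, ʃ, ʐ, dz, ʎ, ʒ, q, ɖ, ɡ, s, r, ð, t, ɭ, l/.
Then [−nasal] gives /j, ɾ, ʃ, ʐ, dz, ʎ, ʒ, q, ɖ, ɡ, s, r, ð, t, ɭ, l/.
Then [−strident] leaves /j, ɾ, ʎ, q, ɖ, ɡ, r, ð, t, ɭ, l/.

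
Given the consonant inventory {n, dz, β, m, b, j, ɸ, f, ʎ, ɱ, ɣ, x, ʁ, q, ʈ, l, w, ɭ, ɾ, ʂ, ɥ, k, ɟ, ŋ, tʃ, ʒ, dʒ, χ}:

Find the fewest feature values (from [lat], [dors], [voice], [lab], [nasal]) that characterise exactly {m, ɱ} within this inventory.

Every target segment is [+nasal], [+labial]; each remaining inventory member fails at least one of these. Each conjunct is needed — [+labial] alone would also admit /β, b, ɸ, f, …/; [+nasal] alone would also admit /n, ŋ/ — and no other single listed feature has exactly this extension, so two is the minimum.

[+nasal, +lab]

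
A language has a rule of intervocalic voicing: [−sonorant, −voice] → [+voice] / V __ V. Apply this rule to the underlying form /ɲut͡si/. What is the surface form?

/t͡s/ satisfies [−sonorant, −voice] and sits in V __ V. The [+voice] counterpart of the voiceless alveolar affricate is /d͡z/. Other segments in /ɲut͡si/ either fail the structural description or are not in the environment, so the surface form is [ɲud͡zi].

[ɲud͡zi]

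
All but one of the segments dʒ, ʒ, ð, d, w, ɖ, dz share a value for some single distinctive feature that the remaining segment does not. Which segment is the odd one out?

w

The remaining segments after removing /w/ share [+coronal]; /w/ (labial-velar glide) is [−coronal]. For every other candidate removal, the leftover set fails to share any single feature value that the removed segment lacks.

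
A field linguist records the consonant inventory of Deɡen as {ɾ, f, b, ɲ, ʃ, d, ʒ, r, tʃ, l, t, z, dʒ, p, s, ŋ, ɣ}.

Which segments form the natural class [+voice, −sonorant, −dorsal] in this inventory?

b, d, ʒ, z, dʒ

Checking each segment against [+voice], [−sonorant], [−dorsal]: /b/ (voiced bilabial stop), /d/ (voiced alveolar stop), /ʒ/ (voiced postalveolar fricative), /z/ (voiced alveolar fricative), /dʒ/ (voiced postalveolar affricate) satisfy every feature; every other segment in the inventory fails at least one.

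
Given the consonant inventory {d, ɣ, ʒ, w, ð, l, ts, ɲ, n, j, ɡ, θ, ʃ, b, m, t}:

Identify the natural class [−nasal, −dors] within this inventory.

d, ʒ, ð, l, ts, θ, ʃ, b, t

The [−nasal] segments are /d, ɣ, ʒ, w, ð, l, ts, j, ɡ, θ, ʃ, b, t/.
Among these, [−dorsal] leaves /d, ʒ, ð, l, ts, θ, ʃ, b, t/.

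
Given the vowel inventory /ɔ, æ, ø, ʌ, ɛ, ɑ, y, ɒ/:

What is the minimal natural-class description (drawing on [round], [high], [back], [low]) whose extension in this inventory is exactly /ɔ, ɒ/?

[+back, +round]

The class [+back], [+round] has exactly /ɔ, ɒ/ as its extension in this inventory. No smaller conjunction from the listed features achieves this: [+round] alone would also admit /ø, y/; [+back] alone would also admit /ʌ, ɑ/; and checking the remaining single features turns up none with this extension.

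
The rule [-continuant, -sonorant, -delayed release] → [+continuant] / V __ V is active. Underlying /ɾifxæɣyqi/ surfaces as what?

Only /q/ occurs between two vowels (/y/ __ /i/) and matches the structural description. It is a voiceless uvular stop, so [-continuant, -sonorant, -delayed release] holds; changing it to [+continuant] with all other features held fixed yields /χ/ (voiceless uvular fricative). No other segment meets both the structural description and the environment, so the output is [ɾifxæɣyχi].

[ɾifxæɣyχi]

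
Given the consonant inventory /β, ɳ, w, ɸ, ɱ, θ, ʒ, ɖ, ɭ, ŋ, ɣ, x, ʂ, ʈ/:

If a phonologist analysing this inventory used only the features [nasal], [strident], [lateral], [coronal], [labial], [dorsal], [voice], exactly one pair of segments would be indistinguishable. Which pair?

On the given features, /θ/ and /ʈ/ have an identical profile: [-nasal], [-strident], [-lateral], [+coronal], [-labial], [-dorsal], [-voice]. No other two segments in the inventory coincide on all 7 features. (They do differ in [continuant], [anterior] and [distributed], which are not among the given features.)

θ, ʈ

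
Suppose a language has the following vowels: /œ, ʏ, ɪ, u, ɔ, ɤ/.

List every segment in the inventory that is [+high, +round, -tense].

ʏ

Eliminate segments failing any feature: /œ, ɔ, ɤ/ are [-high]; /ɪ/ is [-round]; /u/ is [+tense]. The remaining /ʏ/ satisfy [+high], [+round], [-tense].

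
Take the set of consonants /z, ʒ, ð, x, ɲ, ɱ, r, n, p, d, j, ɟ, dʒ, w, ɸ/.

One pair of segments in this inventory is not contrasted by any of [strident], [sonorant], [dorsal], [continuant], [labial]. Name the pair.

z, ʒ

/z/ (voiced alveolar fricative) and /ʒ/ (voiced postalveolar fricative) are both [+strident], [-sonorant], [-dorsal], [+continuant], [-labial], so none of the listed features separates them. (They do differ in [anterior] and [distributed], which are not among the given features.) Every other pair in the inventory differs on at least one listed feature.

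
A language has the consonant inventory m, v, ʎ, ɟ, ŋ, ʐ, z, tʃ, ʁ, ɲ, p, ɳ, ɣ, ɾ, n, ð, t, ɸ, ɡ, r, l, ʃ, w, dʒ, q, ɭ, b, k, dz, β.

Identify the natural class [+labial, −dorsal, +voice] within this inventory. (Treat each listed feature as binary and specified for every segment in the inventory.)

Eliminate segments failing any feature: /ʎ, ɟ, ŋ, ʐ, z, tʃ, ʁ, ɲ, ɳ, ɣ, ɾ, n, ð, t, ɡ, r, l, ʃ, dʒ, q, ɭ, k, dz/ are [−labial]; /p, ɸ/ are [−voice]; /w/ is [+dorsal]. The remaining /m, v, b, β/ satisfy [+labial], [−dorsal], [+voice].

m, v, b, β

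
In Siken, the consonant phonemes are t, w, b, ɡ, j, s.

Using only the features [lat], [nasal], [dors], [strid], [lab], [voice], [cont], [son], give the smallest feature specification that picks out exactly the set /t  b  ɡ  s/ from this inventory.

[-son]

The target set is precisely the extension of [-sonorant] in this inventory.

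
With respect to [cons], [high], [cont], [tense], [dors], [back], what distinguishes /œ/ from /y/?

/œ/ is the mid front rounded lax vowel and /y/ is the high front rounded tense vowel. Both are [−consonantal], [+continuant], [+dorsal], [−back]. /œ/ is [−high] while /y/ is [+high]; /œ/ is [−tense] while /y/ is [+tense], so the distinguishing features are [high], [tense].

[high], [tense]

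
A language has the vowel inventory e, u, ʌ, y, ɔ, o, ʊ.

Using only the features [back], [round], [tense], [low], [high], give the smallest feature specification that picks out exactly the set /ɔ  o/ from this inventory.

The class [-high], [+round] has exactly /ɔ, o/ as its extension in this inventory. No smaller conjunction from the listed features achieves this: [+round] alone would also admit /u, y, ʊ/; [-high] alone would also admit /e, ʌ/; and checking the remaining single features turns up none with this extension.

[-high, +round]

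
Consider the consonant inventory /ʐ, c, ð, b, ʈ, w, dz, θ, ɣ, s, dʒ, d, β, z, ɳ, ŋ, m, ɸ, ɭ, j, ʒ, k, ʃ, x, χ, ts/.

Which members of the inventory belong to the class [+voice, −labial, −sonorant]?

ʐ, ð, dz, ɣ, dʒ, d, z, ʒ

The [+voice] segments are /ʐ, ð, b, w, dz, ɣ, dʒ, d, β, z, ɳ, ŋ, m, ɭ, j, ʒ/.
Intersecting with [−labial] gives /ʐ, ð, dz, ɣ, dʒ, d, z, ɳ, ŋ, ɭ, j, ʒ/.
Within that set, [−sonorant] leaves /ʐ, ð, dz, ɣ, dʒ, d, z, ʒ/.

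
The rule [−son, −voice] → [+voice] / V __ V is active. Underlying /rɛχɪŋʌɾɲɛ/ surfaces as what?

[rɛʁɪŋʌɾɲɛ]

/χ/ satisfies [−son, −voice] and sits in V __ V. The [+voice] counterpart of the voiceless uvular fricative is /ʁ/. Other segments in /rɛχɪŋʌɾɲɛ/ either fail the structural description or are not in the environment, so the surface form is [rɛʁɪŋʌɾɲɛ].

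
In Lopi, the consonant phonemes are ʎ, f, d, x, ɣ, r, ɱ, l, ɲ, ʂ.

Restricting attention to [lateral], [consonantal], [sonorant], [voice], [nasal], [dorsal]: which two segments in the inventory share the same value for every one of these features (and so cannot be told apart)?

ʂ, f

/ʂ/ (voiceless retroflex fricative) and /f/ (voiceless labiodental fricative) are both [−lateral], [+consonantal], [−sonorant], [−voice], [−nasal], [−dorsal], so none of the listed features separates them. (They do differ in [labial] and [coronal], which are not among the given features.) Every other pair in the inventory differs on at least one listed feature.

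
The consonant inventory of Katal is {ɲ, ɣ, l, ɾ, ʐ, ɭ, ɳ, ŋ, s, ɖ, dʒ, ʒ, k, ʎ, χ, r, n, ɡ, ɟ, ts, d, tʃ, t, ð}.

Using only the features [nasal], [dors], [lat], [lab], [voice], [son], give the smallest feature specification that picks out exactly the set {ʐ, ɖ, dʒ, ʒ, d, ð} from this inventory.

[-son, +voice, -dors]

/ʐ, ɖ, dʒ, ʒ, d, ð/ are all [-sonorant], [+voice], [-dorsal], and no other segment in the inventory matches all three values. Dropping any one of them over-generates: [+voice, -dorsal] alone would also admit /l, ɾ, ɭ, ɳ, …/; [-sonorant, -dorsal] alone would also admit /s, ts, tʃ, t/; [-sonorant, +voice] alone would also admit /ɣ, ɡ, ɟ/. No other combination of two listed features picks out exactly this set either, so fewer than three features will not do.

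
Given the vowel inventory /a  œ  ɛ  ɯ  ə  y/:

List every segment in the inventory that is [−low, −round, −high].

Checking each segment against [−low], [−round], [−high]: /ɛ/ (mid front unrounded lax vowel), /ə/ (mid central vowel (schwa)) satisfy every feature; every other segment in the inventory fails at least one.

ɛ, ə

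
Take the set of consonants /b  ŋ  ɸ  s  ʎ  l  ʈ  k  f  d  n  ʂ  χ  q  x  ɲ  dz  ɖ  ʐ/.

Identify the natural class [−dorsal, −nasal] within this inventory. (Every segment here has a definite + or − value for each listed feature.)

b, ɸ, s, l, ʈ, f, d, ʂ, dz, ɖ, ʐ

Eliminate segments failing any feature: /ŋ, ʎ, k, χ, q, x, ɲ/ are [+dorsal]; /n/ is [+nasal]. The remaining /b, ɸ, s, l, ʈ, f, d, ʂ, dz, ɖ, ʐ/ satisfy [−dorsal], [−nasal].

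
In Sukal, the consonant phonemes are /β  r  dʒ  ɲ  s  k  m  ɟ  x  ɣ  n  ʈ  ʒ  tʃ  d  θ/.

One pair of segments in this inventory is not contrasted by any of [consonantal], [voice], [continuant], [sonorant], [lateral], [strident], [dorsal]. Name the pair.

On the given features, /m/ and /n/ have an identical profile: [+consonantal], [+voice], [−continuant], [+sonorant], [−lateral], [−strident], [−dorsal]. No other two segments in the inventory coincide on all 7 features. (They do differ in [labial] and [coronal], which are not among the given features.)

m, n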